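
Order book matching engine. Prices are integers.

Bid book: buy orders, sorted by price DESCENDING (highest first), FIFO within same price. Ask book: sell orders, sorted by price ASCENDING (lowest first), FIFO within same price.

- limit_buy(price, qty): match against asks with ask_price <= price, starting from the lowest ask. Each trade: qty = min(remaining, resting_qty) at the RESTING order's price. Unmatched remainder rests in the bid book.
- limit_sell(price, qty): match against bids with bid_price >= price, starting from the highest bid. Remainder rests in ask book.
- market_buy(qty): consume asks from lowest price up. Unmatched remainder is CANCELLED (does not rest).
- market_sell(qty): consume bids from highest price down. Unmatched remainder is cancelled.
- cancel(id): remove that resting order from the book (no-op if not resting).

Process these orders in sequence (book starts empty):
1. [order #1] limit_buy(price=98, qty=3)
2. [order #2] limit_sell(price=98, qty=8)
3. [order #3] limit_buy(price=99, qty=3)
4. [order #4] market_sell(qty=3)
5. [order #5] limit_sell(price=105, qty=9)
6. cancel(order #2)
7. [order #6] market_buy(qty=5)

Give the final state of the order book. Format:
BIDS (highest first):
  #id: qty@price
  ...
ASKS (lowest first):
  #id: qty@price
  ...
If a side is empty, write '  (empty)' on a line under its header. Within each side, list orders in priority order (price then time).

After op 1 [order #1] limit_buy(price=98, qty=3): fills=none; bids=[#1:3@98] asks=[-]
After op 2 [order #2] limit_sell(price=98, qty=8): fills=#1x#2:3@98; bids=[-] asks=[#2:5@98]
After op 3 [order #3] limit_buy(price=99, qty=3): fills=#3x#2:3@98; bids=[-] asks=[#2:2@98]
After op 4 [order #4] market_sell(qty=3): fills=none; bids=[-] asks=[#2:2@98]
After op 5 [order #5] limit_sell(price=105, qty=9): fills=none; bids=[-] asks=[#2:2@98 #5:9@105]
After op 6 cancel(order #2): fills=none; bids=[-] asks=[#5:9@105]
After op 7 [order #6] market_buy(qty=5): fills=#6x#5:5@105; bids=[-] asks=[#5:4@105]

Answer: BIDS (highest first):
  (empty)
ASKS (lowest first):
  #5: 4@105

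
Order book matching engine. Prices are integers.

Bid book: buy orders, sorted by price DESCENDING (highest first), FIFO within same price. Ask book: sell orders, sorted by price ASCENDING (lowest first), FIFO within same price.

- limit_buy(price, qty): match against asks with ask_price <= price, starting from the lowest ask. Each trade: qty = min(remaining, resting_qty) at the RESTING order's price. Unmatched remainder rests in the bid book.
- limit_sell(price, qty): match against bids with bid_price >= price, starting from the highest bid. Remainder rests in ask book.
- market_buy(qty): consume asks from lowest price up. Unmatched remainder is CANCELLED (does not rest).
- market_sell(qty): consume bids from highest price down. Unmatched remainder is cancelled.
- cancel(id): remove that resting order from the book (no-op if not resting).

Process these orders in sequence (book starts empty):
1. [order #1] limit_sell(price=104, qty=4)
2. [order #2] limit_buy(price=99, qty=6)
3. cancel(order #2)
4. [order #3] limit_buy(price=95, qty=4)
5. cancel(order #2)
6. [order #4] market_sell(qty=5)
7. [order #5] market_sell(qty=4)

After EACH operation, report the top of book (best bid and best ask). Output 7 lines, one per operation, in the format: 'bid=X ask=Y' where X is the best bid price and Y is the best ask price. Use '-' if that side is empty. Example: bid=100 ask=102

Answer: bid=- ask=104
bid=99 ask=104
bid=- ask=104
bid=95 ask=104
bid=95 ask=104
bid=- ask=104
bid=- ask=104

Derivation:
After op 1 [order #1] limit_sell(price=104, qty=4): fills=none; bids=[-] asks=[#1:4@104]
After op 2 [order #2] limit_buy(price=99, qty=6): fills=none; bids=[#2:6@99] asks=[#1:4@104]
After op 3 cancel(order #2): fills=none; bids=[-] asks=[#1:4@104]
After op 4 [order #3] limit_buy(price=95, qty=4): fills=none; bids=[#3:4@95] asks=[#1:4@104]
After op 5 cancel(order #2): fills=none; bids=[#3:4@95] asks=[#1:4@104]
After op 6 [order #4] market_sell(qty=5): fills=#3x#4:4@95; bids=[-] asks=[#1:4@104]
After op 7 [order #5] market_sell(qty=4): fills=none; bids=[-] asks=[#1:4@104]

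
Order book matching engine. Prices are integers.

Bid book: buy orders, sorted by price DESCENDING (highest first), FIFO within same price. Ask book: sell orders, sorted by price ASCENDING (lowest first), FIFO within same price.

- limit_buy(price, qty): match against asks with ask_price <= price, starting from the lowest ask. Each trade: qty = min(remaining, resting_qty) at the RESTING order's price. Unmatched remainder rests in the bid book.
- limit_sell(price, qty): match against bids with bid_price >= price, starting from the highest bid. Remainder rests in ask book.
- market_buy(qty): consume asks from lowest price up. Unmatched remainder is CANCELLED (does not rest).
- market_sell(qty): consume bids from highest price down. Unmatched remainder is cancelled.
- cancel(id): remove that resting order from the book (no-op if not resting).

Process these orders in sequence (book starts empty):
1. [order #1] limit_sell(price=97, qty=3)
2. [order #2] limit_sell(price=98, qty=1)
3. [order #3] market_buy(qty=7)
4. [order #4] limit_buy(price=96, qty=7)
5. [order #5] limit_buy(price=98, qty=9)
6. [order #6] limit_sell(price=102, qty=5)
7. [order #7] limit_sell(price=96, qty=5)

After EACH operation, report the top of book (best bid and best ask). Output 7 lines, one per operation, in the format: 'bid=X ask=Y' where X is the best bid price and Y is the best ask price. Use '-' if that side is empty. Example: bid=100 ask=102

Answer: bid=- ask=97
bid=- ask=97
bid=- ask=-
bid=96 ask=-
bid=98 ask=-
bid=98 ask=102
bid=98 ask=102

Derivation:
After op 1 [order #1] limit_sell(price=97, qty=3): fills=none; bids=[-] asks=[#1:3@97]
After op 2 [order #2] limit_sell(price=98, qty=1): fills=none; bids=[-] asks=[#1:3@97 #2:1@98]
After op 3 [order #3] market_buy(qty=7): fills=#3x#1:3@97 #3x#2:1@98; bids=[-] asks=[-]
After op 4 [order #4] limit_buy(price=96, qty=7): fills=none; bids=[#4:7@96] asks=[-]
After op 5 [order #5] limit_buy(price=98, qty=9): fills=none; bids=[#5:9@98 #4:7@96] asks=[-]
After op 6 [order #6] limit_sell(price=102, qty=5): fills=none; bids=[#5:9@98 #4:7@96] asks=[#6:5@102]
After op 7 [order #7] limit_sell(price=96, qty=5): fills=#5x#7:5@98; bids=[#5:4@98 #4:7@96] asks=[#6:5@102]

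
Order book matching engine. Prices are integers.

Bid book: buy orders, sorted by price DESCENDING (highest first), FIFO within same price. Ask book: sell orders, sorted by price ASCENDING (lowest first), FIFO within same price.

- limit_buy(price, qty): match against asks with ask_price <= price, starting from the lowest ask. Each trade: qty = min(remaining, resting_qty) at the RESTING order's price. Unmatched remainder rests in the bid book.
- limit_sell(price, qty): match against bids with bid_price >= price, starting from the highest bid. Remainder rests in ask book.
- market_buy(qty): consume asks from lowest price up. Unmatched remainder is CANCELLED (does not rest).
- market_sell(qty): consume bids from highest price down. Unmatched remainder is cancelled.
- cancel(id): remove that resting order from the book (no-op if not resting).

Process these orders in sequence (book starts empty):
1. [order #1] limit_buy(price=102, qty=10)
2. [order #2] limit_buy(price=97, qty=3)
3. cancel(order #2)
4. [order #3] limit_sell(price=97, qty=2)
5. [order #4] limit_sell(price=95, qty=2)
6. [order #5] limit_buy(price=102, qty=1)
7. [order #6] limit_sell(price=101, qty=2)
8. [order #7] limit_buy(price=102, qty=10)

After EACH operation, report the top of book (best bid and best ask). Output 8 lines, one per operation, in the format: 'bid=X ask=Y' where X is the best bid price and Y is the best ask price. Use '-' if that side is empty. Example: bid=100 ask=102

Answer: bid=102 ask=-
bid=102 ask=-
bid=102 ask=-
bid=102 ask=-
bid=102 ask=-
bid=102 ask=-
bid=102 ask=-
bid=102 ask=-

Derivation:
After op 1 [order #1] limit_buy(price=102, qty=10): fills=none; bids=[#1:10@102] asks=[-]
After op 2 [order #2] limit_buy(price=97, qty=3): fills=none; bids=[#1:10@102 #2:3@97] asks=[-]
After op 3 cancel(order #2): fills=none; bids=[#1:10@102] asks=[-]
After op 4 [order #3] limit_sell(price=97, qty=2): fills=#1x#3:2@102; bids=[#1:8@102] asks=[-]
After op 5 [order #4] limit_sell(price=95, qty=2): fills=#1x#4:2@102; bids=[#1:6@102] asks=[-]
After op 6 [order #5] limit_buy(price=102, qty=1): fills=none; bids=[#1:6@102 #5:1@102] asks=[-]
After op 7 [order #6] limit_sell(price=101, qty=2): fills=#1x#6:2@102; bids=[#1:4@102 #5:1@102] asks=[-]
After op 8 [order #7] limit_buy(price=102, qty=10): fills=none; bids=[#1:4@102 #5:1@102 #7:10@102] asks=[-]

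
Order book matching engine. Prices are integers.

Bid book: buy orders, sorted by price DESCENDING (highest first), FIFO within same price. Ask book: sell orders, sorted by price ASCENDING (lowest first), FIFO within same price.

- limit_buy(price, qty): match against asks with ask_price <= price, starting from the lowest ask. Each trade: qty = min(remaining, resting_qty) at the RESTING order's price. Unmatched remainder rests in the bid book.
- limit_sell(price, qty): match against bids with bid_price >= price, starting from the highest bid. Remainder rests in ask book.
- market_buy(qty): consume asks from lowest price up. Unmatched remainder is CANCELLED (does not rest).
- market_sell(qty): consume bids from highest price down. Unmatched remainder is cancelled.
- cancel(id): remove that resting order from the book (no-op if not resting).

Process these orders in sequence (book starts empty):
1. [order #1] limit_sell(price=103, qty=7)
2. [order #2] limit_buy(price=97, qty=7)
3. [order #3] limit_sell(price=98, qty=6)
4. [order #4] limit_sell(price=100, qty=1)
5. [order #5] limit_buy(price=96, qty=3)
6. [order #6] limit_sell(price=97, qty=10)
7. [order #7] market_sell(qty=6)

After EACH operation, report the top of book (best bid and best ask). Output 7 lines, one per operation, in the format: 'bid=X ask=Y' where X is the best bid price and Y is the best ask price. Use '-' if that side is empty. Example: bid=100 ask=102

Answer: bid=- ask=103
bid=97 ask=103
bid=97 ask=98
bid=97 ask=98
bid=97 ask=98
bid=96 ask=97
bid=- ask=97

Derivation:
After op 1 [order #1] limit_sell(price=103, qty=7): fills=none; bids=[-] asks=[#1:7@103]
After op 2 [order #2] limit_buy(price=97, qty=7): fills=none; bids=[#2:7@97] asks=[#1:7@103]
After op 3 [order #3] limit_sell(price=98, qty=6): fills=none; bids=[#2:7@97] asks=[#3:6@98 #1:7@103]
After op 4 [order #4] limit_sell(price=100, qty=1): fills=none; bids=[#2:7@97] asks=[#3:6@98 #4:1@100 #1:7@103]
After op 5 [order #5] limit_buy(price=96, qty=3): fills=none; bids=[#2:7@97 #5:3@96] asks=[#3:6@98 #4:1@100 #1:7@103]
After op 6 [order #6] limit_sell(price=97, qty=10): fills=#2x#6:7@97; bids=[#5:3@96] asks=[#6:3@97 #3:6@98 #4:1@100 #1:7@103]
After op 7 [order #7] market_sell(qty=6): fills=#5x#7:3@96; bids=[-] asks=[#6:3@97 #3:6@98 #4:1@100 #1:7@103]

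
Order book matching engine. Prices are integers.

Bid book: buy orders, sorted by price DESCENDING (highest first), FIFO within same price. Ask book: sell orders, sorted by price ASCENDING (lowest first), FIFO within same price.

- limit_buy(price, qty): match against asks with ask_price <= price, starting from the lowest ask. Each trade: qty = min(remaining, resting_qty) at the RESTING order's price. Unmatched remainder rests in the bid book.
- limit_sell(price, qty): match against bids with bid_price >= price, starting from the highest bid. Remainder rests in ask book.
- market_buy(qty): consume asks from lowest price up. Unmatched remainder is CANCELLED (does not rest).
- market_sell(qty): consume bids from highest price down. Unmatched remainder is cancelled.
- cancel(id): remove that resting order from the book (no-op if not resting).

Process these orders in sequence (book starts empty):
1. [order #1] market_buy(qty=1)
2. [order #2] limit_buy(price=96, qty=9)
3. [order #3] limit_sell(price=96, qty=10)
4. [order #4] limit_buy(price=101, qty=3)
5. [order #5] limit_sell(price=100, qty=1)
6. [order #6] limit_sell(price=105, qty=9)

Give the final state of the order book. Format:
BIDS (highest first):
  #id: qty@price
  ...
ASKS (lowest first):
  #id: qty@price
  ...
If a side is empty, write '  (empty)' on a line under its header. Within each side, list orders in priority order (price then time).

After op 1 [order #1] market_buy(qty=1): fills=none; bids=[-] asks=[-]
After op 2 [order #2] limit_buy(price=96, qty=9): fills=none; bids=[#2:9@96] asks=[-]
After op 3 [order #3] limit_sell(price=96, qty=10): fills=#2x#3:9@96; bids=[-] asks=[#3:1@96]
After op 4 [order #4] limit_buy(price=101, qty=3): fills=#4x#3:1@96; bids=[#4:2@101] asks=[-]
After op 5 [order #5] limit_sell(price=100, qty=1): fills=#4x#5:1@101; bids=[#4:1@101] asks=[-]
After op 6 [order #6] limit_sell(price=105, qty=9): fills=none; bids=[#4:1@101] asks=[#6:9@105]

Answer: BIDS (highest first):
  #4: 1@101
ASKS (lowest first):
  #6: 9@105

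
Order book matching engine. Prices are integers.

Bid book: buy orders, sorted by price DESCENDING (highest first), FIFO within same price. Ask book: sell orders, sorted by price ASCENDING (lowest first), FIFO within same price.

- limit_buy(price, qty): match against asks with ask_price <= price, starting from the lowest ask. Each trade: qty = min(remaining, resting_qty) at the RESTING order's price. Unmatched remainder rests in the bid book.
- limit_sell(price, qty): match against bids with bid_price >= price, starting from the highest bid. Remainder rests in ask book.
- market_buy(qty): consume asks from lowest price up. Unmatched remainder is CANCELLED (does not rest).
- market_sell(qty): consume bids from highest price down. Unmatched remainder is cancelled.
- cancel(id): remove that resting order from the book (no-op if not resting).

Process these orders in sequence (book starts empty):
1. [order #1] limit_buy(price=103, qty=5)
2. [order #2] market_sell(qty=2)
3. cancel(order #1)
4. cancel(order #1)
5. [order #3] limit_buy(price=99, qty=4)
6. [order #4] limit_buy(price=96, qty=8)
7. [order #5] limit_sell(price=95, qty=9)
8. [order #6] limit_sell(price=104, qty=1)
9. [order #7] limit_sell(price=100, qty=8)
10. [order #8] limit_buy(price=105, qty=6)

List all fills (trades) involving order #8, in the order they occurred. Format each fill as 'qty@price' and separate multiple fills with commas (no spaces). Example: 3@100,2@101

After op 1 [order #1] limit_buy(price=103, qty=5): fills=none; bids=[#1:5@103] asks=[-]
After op 2 [order #2] market_sell(qty=2): fills=#1x#2:2@103; bids=[#1:3@103] asks=[-]
After op 3 cancel(order #1): fills=none; bids=[-] asks=[-]
After op 4 cancel(order #1): fills=none; bids=[-] asks=[-]
After op 5 [order #3] limit_buy(price=99, qty=4): fills=none; bids=[#3:4@99] asks=[-]
After op 6 [order #4] limit_buy(price=96, qty=8): fills=none; bids=[#3:4@99 #4:8@96] asks=[-]
After op 7 [order #5] limit_sell(price=95, qty=9): fills=#3x#5:4@99 #4x#5:5@96; bids=[#4:3@96] asks=[-]
After op 8 [order #6] limit_sell(price=104, qty=1): fills=none; bids=[#4:3@96] asks=[#6:1@104]
After op 9 [order #7] limit_sell(price=100, qty=8): fills=none; bids=[#4:3@96] asks=[#7:8@100 #6:1@104]
After op 10 [order #8] limit_buy(price=105, qty=6): fills=#8x#7:6@100; bids=[#4:3@96] asks=[#7:2@100 #6:1@104]

Answer: 6@100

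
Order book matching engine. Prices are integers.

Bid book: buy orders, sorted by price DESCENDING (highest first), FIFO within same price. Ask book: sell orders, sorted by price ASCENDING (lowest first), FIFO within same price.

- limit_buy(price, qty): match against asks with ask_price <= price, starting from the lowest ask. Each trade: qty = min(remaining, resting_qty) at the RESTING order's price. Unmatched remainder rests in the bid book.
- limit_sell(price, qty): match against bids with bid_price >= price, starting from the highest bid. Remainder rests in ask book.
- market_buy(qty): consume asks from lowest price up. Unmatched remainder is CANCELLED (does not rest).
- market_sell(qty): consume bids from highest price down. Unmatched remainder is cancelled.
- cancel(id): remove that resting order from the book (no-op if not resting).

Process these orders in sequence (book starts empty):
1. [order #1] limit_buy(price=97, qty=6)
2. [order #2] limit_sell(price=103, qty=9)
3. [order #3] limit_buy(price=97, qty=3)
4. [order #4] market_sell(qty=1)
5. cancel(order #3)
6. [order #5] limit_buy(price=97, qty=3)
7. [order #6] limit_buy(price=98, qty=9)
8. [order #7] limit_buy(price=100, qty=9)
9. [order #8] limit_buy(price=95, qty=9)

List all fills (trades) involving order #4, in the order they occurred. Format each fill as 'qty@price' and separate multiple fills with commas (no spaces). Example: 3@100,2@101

Answer: 1@97

Derivation:
After op 1 [order #1] limit_buy(price=97, qty=6): fills=none; bids=[#1:6@97] asks=[-]
After op 2 [order #2] limit_sell(price=103, qty=9): fills=none; bids=[#1:6@97] asks=[#2:9@103]
After op 3 [order #3] limit_buy(price=97, qty=3): fills=none; bids=[#1:6@97 #3:3@97] asks=[#2:9@103]
After op 4 [order #4] market_sell(qty=1): fills=#1x#4:1@97; bids=[#1:5@97 #3:3@97] asks=[#2:9@103]
After op 5 cancel(order #3): fills=none; bids=[#1:5@97] asks=[#2:9@103]
After op 6 [order #5] limit_buy(price=97, qty=3): fills=none; bids=[#1:5@97 #5:3@97] asks=[#2:9@103]
After op 7 [order #6] limit_buy(price=98, qty=9): fills=none; bids=[#6:9@98 #1:5@97 #5:3@97] asks=[#2:9@103]
After op 8 [order #7] limit_buy(price=100, qty=9): fills=none; bids=[#7:9@100 #6:9@98 #1:5@97 #5:3@97] asks=[#2:9@103]
After op 9 [order #8] limit_buy(price=95, qty=9): fills=none; bids=[#7:9@100 #6:9@98 #1:5@97 #5:3@97 #8:9@95] asks=[#2:9@103]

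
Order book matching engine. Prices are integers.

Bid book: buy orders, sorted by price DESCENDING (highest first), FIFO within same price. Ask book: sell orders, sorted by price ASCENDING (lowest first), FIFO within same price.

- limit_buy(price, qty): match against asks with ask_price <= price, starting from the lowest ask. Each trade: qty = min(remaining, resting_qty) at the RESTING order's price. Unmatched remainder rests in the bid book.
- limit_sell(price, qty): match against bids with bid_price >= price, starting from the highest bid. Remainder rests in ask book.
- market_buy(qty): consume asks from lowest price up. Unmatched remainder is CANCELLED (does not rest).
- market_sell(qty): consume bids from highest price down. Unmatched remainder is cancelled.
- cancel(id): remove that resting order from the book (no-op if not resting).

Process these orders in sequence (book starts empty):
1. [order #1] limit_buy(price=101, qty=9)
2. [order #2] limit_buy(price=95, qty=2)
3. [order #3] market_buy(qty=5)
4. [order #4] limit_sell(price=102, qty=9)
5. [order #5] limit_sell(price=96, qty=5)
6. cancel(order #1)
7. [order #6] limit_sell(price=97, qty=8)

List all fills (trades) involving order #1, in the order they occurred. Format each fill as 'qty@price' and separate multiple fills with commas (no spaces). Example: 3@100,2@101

After op 1 [order #1] limit_buy(price=101, qty=9): fills=none; bids=[#1:9@101] asks=[-]
After op 2 [order #2] limit_buy(price=95, qty=2): fills=none; bids=[#1:9@101 #2:2@95] asks=[-]
After op 3 [order #3] market_buy(qty=5): fills=none; bids=[#1:9@101 #2:2@95] asks=[-]
After op 4 [order #4] limit_sell(price=102, qty=9): fills=none; bids=[#1:9@101 #2:2@95] asks=[#4:9@102]
After op 5 [order #5] limit_sell(price=96, qty=5): fills=#1x#5:5@101; bids=[#1:4@101 #2:2@95] asks=[#4:9@102]
After op 6 cancel(order #1): fills=none; bids=[#2:2@95] asks=[#4:9@102]
After op 7 [order #6] limit_sell(price=97, qty=8): fills=none; bids=[#2:2@95] asks=[#6:8@97 #4:9@102]

Answer: 5@101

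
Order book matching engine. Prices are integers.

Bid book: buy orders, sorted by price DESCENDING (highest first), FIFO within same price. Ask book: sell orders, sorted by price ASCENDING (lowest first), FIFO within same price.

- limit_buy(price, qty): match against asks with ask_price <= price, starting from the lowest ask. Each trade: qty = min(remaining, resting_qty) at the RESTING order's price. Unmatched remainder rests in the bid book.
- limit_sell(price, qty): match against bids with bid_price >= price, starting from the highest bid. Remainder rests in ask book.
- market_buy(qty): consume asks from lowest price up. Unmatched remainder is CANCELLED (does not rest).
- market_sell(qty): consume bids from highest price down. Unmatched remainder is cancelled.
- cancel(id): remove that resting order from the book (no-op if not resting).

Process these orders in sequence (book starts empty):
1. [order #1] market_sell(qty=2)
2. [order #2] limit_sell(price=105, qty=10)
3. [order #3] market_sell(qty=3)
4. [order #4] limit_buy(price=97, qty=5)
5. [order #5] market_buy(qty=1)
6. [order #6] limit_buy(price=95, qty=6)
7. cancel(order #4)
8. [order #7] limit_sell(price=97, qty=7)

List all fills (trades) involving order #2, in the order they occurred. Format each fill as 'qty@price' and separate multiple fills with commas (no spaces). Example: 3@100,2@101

Answer: 1@105

Derivation:
After op 1 [order #1] market_sell(qty=2): fills=none; bids=[-] asks=[-]
After op 2 [order #2] limit_sell(price=105, qty=10): fills=none; bids=[-] asks=[#2:10@105]
After op 3 [order #3] market_sell(qty=3): fills=none; bids=[-] asks=[#2:10@105]
After op 4 [order #4] limit_buy(price=97, qty=5): fills=none; bids=[#4:5@97] asks=[#2:10@105]
After op 5 [order #5] market_buy(qty=1): fills=#5x#2:1@105; bids=[#4:5@97] asks=[#2:9@105]
After op 6 [order #6] limit_buy(price=95, qty=6): fills=none; bids=[#4:5@97 #6:6@95] asks=[#2:9@105]
After op 7 cancel(order #4): fills=none; bids=[#6:6@95] asks=[#2:9@105]
After op 8 [order #7] limit_sell(price=97, qty=7): fills=none; bids=[#6:6@95] asks=[#7:7@97 #2:9@105]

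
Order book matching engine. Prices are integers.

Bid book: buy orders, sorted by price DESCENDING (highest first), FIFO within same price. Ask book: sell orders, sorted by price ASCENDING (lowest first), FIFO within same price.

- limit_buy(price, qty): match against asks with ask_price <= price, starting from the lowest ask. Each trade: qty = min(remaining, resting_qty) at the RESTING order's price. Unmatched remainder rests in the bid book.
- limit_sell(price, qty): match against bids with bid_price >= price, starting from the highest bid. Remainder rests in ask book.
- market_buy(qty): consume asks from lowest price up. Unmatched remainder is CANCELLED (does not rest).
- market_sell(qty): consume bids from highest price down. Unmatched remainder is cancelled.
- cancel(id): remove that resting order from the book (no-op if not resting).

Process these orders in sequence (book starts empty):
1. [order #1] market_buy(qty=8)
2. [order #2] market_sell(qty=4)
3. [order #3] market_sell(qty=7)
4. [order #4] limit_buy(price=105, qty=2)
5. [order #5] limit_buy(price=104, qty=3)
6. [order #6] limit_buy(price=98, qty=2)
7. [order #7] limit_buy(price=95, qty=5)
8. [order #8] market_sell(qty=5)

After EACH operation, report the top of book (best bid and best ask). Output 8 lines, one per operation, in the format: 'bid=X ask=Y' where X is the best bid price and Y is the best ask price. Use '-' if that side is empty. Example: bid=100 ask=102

After op 1 [order #1] market_buy(qty=8): fills=none; bids=[-] asks=[-]
After op 2 [order #2] market_sell(qty=4): fills=none; bids=[-] asks=[-]
After op 3 [order #3] market_sell(qty=7): fills=none; bids=[-] asks=[-]
After op 4 [order #4] limit_buy(price=105, qty=2): fills=none; bids=[#4:2@105] asks=[-]
After op 5 [order #5] limit_buy(price=104, qty=3): fills=none; bids=[#4:2@105 #5:3@104] asks=[-]
After op 6 [order #6] limit_buy(price=98, qty=2): fills=none; bids=[#4:2@105 #5:3@104 #6:2@98] asks=[-]
After op 7 [order #7] limit_buy(price=95, qty=5): fills=none; bids=[#4:2@105 #5:3@104 #6:2@98 #7:5@95] asks=[-]
After op 8 [order #8] market_sell(qty=5): fills=#4x#8:2@105 #5x#8:3@104; bids=[#6:2@98 #7:5@95] asks=[-]

Answer: bid=- ask=-
bid=- ask=-
bid=- ask=-
bid=105 ask=-
bid=105 ask=-
bid=105 ask=-
bid=105 ask=-
bid=98 ask=-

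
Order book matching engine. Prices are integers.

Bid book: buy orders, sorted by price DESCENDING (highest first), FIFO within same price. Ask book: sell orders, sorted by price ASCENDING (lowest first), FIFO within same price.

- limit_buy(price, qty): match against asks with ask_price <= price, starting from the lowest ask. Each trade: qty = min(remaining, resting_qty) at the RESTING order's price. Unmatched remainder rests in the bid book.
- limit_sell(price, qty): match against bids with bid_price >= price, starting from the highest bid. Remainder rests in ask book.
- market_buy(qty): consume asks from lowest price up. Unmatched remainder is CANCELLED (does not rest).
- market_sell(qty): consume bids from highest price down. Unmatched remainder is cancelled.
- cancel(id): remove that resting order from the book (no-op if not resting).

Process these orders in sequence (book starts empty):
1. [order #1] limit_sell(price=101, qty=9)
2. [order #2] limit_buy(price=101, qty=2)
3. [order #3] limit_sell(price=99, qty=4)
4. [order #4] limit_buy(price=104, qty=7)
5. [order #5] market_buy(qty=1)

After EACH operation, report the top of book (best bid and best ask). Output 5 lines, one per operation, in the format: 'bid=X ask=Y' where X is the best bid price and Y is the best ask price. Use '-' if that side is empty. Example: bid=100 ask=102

After op 1 [order #1] limit_sell(price=101, qty=9): fills=none; bids=[-] asks=[#1:9@101]
After op 2 [order #2] limit_buy(price=101, qty=2): fills=#2x#1:2@101; bids=[-] asks=[#1:7@101]
After op 3 [order #3] limit_sell(price=99, qty=4): fills=none; bids=[-] asks=[#3:4@99 #1:7@101]
After op 4 [order #4] limit_buy(price=104, qty=7): fills=#4x#3:4@99 #4x#1:3@101; bids=[-] asks=[#1:4@101]
After op 5 [order #5] market_buy(qty=1): fills=#5x#1:1@101; bids=[-] asks=[#1:3@101]

Answer: bid=- ask=101
bid=- ask=101
bid=- ask=99
bid=- ask=101
bid=- ask=101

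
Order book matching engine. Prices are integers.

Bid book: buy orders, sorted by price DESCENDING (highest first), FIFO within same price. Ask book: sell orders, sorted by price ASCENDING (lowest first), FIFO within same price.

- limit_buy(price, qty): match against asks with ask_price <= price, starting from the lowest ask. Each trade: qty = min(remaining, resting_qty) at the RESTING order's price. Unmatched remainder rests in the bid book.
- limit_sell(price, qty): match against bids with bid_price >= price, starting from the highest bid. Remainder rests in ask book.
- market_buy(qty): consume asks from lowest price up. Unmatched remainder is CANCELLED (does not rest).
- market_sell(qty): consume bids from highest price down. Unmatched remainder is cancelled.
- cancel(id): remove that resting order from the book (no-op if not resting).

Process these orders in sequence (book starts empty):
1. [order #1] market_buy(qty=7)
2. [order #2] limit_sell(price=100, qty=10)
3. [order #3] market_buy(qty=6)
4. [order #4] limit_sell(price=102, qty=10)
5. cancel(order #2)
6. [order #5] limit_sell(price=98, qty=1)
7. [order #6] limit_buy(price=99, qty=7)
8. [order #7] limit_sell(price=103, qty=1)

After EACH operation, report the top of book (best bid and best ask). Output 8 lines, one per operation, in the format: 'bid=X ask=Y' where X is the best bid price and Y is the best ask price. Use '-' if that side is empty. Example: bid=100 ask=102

After op 1 [order #1] market_buy(qty=7): fills=none; bids=[-] asks=[-]
After op 2 [order #2] limit_sell(price=100, qty=10): fills=none; bids=[-] asks=[#2:10@100]
After op 3 [order #3] market_buy(qty=6): fills=#3x#2:6@100; bids=[-] asks=[#2:4@100]
After op 4 [order #4] limit_sell(price=102, qty=10): fills=none; bids=[-] asks=[#2:4@100 #4:10@102]
After op 5 cancel(order #2): fills=none; bids=[-] asks=[#4:10@102]
After op 6 [order #5] limit_sell(price=98, qty=1): fills=none; bids=[-] asks=[#5:1@98 #4:10@102]
After op 7 [order #6] limit_buy(price=99, qty=7): fills=#6x#5:1@98; bids=[#6:6@99] asks=[#4:10@102]
After op 8 [order #7] limit_sell(price=103, qty=1): fills=none; bids=[#6:6@99] asks=[#4:10@102 #7:1@103]

Answer: bid=- ask=-
bid=- ask=100
bid=- ask=100
bid=- ask=100
bid=- ask=102
bid=- ask=98
bid=99 ask=102
bid=99 ask=102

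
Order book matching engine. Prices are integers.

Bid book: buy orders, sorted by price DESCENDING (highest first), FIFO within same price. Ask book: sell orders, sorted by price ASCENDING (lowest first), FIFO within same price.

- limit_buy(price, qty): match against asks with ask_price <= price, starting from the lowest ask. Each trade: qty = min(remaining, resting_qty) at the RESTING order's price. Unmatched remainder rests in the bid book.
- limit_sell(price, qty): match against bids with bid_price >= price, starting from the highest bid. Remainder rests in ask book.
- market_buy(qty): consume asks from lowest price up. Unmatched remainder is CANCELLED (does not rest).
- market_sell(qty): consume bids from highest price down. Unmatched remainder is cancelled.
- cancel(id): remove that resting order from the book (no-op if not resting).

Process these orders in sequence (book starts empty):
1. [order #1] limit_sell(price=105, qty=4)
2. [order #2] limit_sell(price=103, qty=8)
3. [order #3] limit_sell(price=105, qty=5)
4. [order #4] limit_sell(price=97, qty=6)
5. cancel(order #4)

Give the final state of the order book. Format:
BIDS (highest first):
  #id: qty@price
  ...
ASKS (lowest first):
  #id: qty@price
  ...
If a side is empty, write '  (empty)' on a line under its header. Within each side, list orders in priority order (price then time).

After op 1 [order #1] limit_sell(price=105, qty=4): fills=none; bids=[-] asks=[#1:4@105]
After op 2 [order #2] limit_sell(price=103, qty=8): fills=none; bids=[-] asks=[#2:8@103 #1:4@105]
After op 3 [order #3] limit_sell(price=105, qty=5): fills=none; bids=[-] asks=[#2:8@103 #1:4@105 #3:5@105]
After op 4 [order #4] limit_sell(price=97, qty=6): fills=none; bids=[-] asks=[#4:6@97 #2:8@103 #1:4@105 #3:5@105]
After op 5 cancel(order #4): fills=none; bids=[-] asks=[#2:8@103 #1:4@105 #3:5@105]

Answer: BIDS (highest first):
  (empty)
ASKS (lowest first):
  #2: 8@103
  #1: 4@105
  #3: 5@105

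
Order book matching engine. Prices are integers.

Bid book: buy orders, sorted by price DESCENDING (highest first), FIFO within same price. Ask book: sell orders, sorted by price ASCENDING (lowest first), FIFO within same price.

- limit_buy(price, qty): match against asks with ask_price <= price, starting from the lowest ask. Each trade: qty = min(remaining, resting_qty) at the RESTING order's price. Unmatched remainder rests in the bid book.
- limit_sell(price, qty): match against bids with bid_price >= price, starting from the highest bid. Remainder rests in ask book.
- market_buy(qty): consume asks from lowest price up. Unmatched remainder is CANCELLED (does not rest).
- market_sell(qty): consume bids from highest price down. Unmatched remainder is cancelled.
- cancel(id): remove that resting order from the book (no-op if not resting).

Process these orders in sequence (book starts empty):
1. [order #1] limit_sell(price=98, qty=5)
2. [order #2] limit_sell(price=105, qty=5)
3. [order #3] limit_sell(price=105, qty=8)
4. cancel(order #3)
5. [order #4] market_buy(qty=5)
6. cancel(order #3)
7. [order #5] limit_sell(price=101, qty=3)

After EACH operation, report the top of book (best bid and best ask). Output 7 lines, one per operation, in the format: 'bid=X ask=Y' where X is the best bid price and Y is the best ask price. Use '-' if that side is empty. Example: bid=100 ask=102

Answer: bid=- ask=98
bid=- ask=98
bid=- ask=98
bid=- ask=98
bid=- ask=105
bid=- ask=105
bid=- ask=101

Derivation:
After op 1 [order #1] limit_sell(price=98, qty=5): fills=none; bids=[-] asks=[#1:5@98]
After op 2 [order #2] limit_sell(price=105, qty=5): fills=none; bids=[-] asks=[#1:5@98 #2:5@105]
After op 3 [order #3] limit_sell(price=105, qty=8): fills=none; bids=[-] asks=[#1:5@98 #2:5@105 #3:8@105]
After op 4 cancel(order #3): fills=none; bids=[-] asks=[#1:5@98 #2:5@105]
After op 5 [order #4] market_buy(qty=5): fills=#4x#1:5@98; bids=[-] asks=[#2:5@105]
After op 6 cancel(order #3): fills=none; bids=[-] asks=[#2:5@105]
After op 7 [order #5] limit_sell(price=101, qty=3): fills=none; bids=[-] asks=[#5:3@101 #2:5@105]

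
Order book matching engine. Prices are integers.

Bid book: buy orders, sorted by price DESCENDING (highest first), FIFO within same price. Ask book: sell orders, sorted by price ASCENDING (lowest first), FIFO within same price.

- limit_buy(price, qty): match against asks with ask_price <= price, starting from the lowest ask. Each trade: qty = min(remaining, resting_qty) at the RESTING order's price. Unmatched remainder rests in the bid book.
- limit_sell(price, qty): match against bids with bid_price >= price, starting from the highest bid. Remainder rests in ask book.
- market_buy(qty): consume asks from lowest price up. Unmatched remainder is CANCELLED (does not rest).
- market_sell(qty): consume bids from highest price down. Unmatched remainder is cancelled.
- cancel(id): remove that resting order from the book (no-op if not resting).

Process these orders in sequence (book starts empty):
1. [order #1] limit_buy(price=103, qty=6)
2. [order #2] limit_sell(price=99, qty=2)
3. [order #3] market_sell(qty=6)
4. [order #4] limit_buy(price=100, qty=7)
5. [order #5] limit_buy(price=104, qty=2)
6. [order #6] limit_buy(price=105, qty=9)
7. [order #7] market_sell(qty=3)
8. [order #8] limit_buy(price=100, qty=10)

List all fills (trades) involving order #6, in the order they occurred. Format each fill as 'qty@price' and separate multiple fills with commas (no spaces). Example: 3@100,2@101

Answer: 3@105

Derivation:
After op 1 [order #1] limit_buy(price=103, qty=6): fills=none; bids=[#1:6@103] asks=[-]
After op 2 [order #2] limit_sell(price=99, qty=2): fills=#1x#2:2@103; bids=[#1:4@103] asks=[-]
After op 3 [order #3] market_sell(qty=6): fills=#1x#3:4@103; bids=[-] asks=[-]
After op 4 [order #4] limit_buy(price=100, qty=7): fills=none; bids=[#4:7@100] asks=[-]
After op 5 [order #5] limit_buy(price=104, qty=2): fills=none; bids=[#5:2@104 #4:7@100] asks=[-]
After op 6 [order #6] limit_buy(price=105, qty=9): fills=none; bids=[#6:9@105 #5:2@104 #4:7@100] asks=[-]
After op 7 [order #7] market_sell(qty=3): fills=#6x#7:3@105; bids=[#6:6@105 #5:2@104 #4:7@100] asks=[-]
After op 8 [order #8] limit_buy(price=100, qty=10): fills=none; bids=[#6:6@105 #5:2@104 #4:7@100 #8:10@100] asks=[-]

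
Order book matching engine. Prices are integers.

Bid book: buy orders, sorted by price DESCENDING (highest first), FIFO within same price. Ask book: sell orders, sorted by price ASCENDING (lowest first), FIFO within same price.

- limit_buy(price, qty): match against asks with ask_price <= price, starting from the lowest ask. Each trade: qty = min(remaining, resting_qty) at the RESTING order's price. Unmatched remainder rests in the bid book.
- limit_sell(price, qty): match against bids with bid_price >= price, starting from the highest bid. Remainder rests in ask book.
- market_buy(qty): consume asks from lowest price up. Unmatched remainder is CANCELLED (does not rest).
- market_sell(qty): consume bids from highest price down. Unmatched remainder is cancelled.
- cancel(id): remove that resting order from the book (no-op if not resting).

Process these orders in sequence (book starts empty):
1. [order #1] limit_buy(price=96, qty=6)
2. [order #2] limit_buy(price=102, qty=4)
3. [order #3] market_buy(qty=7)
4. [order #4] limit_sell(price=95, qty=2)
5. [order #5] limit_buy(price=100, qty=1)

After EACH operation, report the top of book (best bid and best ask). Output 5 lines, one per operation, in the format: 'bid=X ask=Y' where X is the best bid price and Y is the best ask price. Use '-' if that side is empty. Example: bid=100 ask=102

Answer: bid=96 ask=-
bid=102 ask=-
bid=102 ask=-
bid=102 ask=-
bid=102 ask=-

Derivation:
After op 1 [order #1] limit_buy(price=96, qty=6): fills=none; bids=[#1:6@96] asks=[-]
After op 2 [order #2] limit_buy(price=102, qty=4): fills=none; bids=[#2:4@102 #1:6@96] asks=[-]
After op 3 [order #3] market_buy(qty=7): fills=none; bids=[#2:4@102 #1:6@96] asks=[-]
After op 4 [order #4] limit_sell(price=95, qty=2): fills=#2x#4:2@102; bids=[#2:2@102 #1:6@96] asks=[-]
After op 5 [order #5] limit_buy(price=100, qty=1): fills=none; bids=[#2:2@102 #5:1@100 #1:6@96] asks=[-]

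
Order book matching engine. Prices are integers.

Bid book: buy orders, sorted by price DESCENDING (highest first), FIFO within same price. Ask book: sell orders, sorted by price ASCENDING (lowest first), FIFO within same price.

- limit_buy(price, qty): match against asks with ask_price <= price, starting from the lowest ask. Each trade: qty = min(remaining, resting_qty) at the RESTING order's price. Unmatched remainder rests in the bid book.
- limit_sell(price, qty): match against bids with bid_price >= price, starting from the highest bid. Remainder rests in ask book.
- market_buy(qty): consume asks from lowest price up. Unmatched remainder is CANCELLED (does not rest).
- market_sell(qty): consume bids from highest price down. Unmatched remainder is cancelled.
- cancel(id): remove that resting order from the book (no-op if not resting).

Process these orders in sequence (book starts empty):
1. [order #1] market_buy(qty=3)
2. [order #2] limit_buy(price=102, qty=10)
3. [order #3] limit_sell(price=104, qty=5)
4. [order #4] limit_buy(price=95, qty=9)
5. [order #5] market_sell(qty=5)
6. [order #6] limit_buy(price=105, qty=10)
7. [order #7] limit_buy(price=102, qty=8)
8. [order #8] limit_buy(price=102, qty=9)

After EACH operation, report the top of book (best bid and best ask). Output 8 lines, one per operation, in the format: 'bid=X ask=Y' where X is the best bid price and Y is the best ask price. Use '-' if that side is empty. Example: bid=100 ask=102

After op 1 [order #1] market_buy(qty=3): fills=none; bids=[-] asks=[-]
After op 2 [order #2] limit_buy(price=102, qty=10): fills=none; bids=[#2:10@102] asks=[-]
After op 3 [order #3] limit_sell(price=104, qty=5): fills=none; bids=[#2:10@102] asks=[#3:5@104]
After op 4 [order #4] limit_buy(price=95, qty=9): fills=none; bids=[#2:10@102 #4:9@95] asks=[#3:5@104]
After op 5 [order #5] market_sell(qty=5): fills=#2x#5:5@102; bids=[#2:5@102 #4:9@95] asks=[#3:5@104]
After op 6 [order #6] limit_buy(price=105, qty=10): fills=#6x#3:5@104; bids=[#6:5@105 #2:5@102 #4:9@95] asks=[-]
After op 7 [order #7] limit_buy(price=102, qty=8): fills=none; bids=[#6:5@105 #2:5@102 #7:8@102 #4:9@95] asks=[-]
After op 8 [order #8] limit_buy(price=102, qty=9): fills=none; bids=[#6:5@105 #2:5@102 #7:8@102 #8:9@102 #4:9@95] asks=[-]

Answer: bid=- ask=-
bid=102 ask=-
bid=102 ask=104
bid=102 ask=104
bid=102 ask=104
bid=105 ask=-
bid=105 ask=-
bid=105 ask=-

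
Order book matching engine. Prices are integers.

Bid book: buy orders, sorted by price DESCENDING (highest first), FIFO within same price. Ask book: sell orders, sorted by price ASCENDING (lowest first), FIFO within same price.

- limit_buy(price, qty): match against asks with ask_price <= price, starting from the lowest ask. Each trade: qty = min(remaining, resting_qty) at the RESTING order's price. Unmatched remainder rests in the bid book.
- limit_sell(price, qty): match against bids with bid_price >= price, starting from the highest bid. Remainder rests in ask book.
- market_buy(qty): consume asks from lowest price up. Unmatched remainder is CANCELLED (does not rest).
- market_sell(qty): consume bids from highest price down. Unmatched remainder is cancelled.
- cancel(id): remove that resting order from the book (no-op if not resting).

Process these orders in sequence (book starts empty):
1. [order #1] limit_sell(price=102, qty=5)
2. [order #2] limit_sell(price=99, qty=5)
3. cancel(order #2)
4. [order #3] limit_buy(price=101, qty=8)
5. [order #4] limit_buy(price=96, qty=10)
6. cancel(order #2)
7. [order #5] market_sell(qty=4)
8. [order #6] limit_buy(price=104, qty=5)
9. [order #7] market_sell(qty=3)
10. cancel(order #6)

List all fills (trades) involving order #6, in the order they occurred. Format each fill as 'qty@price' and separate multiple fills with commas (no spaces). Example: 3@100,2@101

Answer: 5@102

Derivation:
After op 1 [order #1] limit_sell(price=102, qty=5): fills=none; bids=[-] asks=[#1:5@102]
After op 2 [order #2] limit_sell(price=99, qty=5): fills=none; bids=[-] asks=[#2:5@99 #1:5@102]
After op 3 cancel(order #2): fills=none; bids=[-] asks=[#1:5@102]
After op 4 [order #3] limit_buy(price=101, qty=8): fills=none; bids=[#3:8@101] asks=[#1:5@102]
After op 5 [order #4] limit_buy(price=96, qty=10): fills=none; bids=[#3:8@101 #4:10@96] asks=[#1:5@102]
After op 6 cancel(order #2): fills=none; bids=[#3:8@101 #4:10@96] asks=[#1:5@102]
After op 7 [order #5] market_sell(qty=4): fills=#3x#5:4@101; bids=[#3:4@101 #4:10@96] asks=[#1:5@102]
After op 8 [order #6] limit_buy(price=104, qty=5): fills=#6x#1:5@102; bids=[#3:4@101 #4:10@96] asks=[-]
After op 9 [order #7] market_sell(qty=3): fills=#3x#7:3@101; bids=[#3:1@101 #4:10@96] asks=[-]
After op 10 cancel(order #6): fills=none; bids=[#3:1@101 #4:10@96] asks=[-]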